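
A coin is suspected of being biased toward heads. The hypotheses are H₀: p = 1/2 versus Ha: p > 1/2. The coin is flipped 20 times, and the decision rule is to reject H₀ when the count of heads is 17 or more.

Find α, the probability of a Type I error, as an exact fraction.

1351/1048576

The Type I error probability is α = P(S ≥ 17) computed under H₀, where S ~ Binomial(20, 1/2).
That's C(20,17) + C(20,18) + C(20,19) + C(20,20) over 2^20, i.e. (1140 + 190 + 20 + 1)/1048576 = 1351/1048576.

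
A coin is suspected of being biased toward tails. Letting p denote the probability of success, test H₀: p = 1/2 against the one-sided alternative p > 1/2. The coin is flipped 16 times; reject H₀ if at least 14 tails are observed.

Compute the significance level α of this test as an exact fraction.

137/65536

The Type I error probability is α = P(S ≥ 14) computed under H₀, where S ~ Binomial(16, 1/2).
That's C(16,14) + C(16,15) + C(16,16) over 2^16, i.e. (120 + 16 + 1)/65536 = 137/65536.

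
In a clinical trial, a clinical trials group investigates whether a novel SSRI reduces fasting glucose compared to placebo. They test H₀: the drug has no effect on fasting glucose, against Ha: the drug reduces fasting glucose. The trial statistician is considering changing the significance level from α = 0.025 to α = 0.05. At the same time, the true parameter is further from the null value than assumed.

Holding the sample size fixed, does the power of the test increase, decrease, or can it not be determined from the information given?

Relaxing α lowers the evidence threshold; under Ha, outcomes that previously fell short now trigger rejection. A larger true effect moves the Ha sampling distribution further from the H₀ critical value, making rejection more likely when Ha is true. Both changes push β in the same direction.
Since power = 1 − β and β decreases, power increases.

It increases.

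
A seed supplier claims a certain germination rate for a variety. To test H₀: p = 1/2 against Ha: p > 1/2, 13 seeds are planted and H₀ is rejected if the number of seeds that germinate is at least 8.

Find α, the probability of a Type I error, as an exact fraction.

595/2048

α = P(reject H₀ | H₀ true) = P(S ≥ 8 | p = 1/2), with S ~ Binomial(13, 1/2).
Summing the upper tail: (1287 + 715 + 286 + 78 + 13 + 1) / 2^13 = 2380/8192 = 595/2048.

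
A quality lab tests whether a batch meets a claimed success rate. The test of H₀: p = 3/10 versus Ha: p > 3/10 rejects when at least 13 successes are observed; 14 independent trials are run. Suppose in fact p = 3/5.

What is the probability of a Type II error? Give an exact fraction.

β = P(fail to reject H₀ | Ha true) = P(X ≤ 12 | p = 3/5), X ~ Binomial(14, 3/5).
Adding the binomial probabilities P(X=0)+…+P(X=12) at p = 3/5 gives 6054091612/6103515625.

6054091612/6103515625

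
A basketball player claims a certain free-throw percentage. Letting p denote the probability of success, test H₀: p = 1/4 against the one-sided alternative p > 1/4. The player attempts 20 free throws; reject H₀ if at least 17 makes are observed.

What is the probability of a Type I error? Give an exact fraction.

32551/1099511627776

The Type I error probability is α = P(K ≥ 17) computed under H₀, where K ~ Binomial(20, 1/4).
P(K ≥ 17) = Σ_{j=17}^{20} C(20,j)·(1/4)^j·(3/4)^{20-j} = 32551/1099511627776.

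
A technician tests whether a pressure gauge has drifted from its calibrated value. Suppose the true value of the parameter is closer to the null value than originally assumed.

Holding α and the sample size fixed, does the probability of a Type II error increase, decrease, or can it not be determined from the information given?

It increases.

A smaller true effect puts the Ha sampling distribution closer to H₀, so more of it falls in the non-rejection region.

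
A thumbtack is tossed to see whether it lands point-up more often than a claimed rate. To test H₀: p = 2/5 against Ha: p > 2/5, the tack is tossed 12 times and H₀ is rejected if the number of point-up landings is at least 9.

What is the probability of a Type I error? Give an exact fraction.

745472/48828125

α = P(reject H₀ | H₀ true) = P(K ≥ 9 | p = 2/5), with K ~ Binomial(12, 2/5).
Adding the binomial terms for j = 9 through 12 with p = 2/5 yields 745472/48828125.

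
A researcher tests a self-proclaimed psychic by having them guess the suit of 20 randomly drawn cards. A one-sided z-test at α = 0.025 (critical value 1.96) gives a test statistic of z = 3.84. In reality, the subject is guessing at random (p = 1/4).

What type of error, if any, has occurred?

Type I error

The conventional null hypothesis is that the subject is guessing at random (p = 1/4).
Since z = 3.84 > z* = 1.96, H₀ is rejected.
H₀ is true (actually the subject is guessing at random (p = 1/4)).
Rejecting a true H₀ is a Type I error.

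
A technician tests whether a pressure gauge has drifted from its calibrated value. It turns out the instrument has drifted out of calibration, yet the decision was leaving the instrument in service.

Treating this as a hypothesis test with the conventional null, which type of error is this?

The null hypothesis here is that the instrument is correctly calibrated.
'Leaving the instrument in service' corresponds to failing to reject H₀.
H₀ was not rejected but H₀ is false — a Type II error (false negative).

Type II error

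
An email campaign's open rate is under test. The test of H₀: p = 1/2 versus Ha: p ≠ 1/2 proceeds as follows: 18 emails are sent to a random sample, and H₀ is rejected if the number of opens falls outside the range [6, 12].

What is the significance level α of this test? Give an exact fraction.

Under H₀, K ~ Binomial(18, 1/2); α is the probability of landing in either tail, P(K ≤ 5) + P(K ≥ 13).
Each tail has probability (1 + 18 + 153 + 816 + 3060 + 8568)/262144; doubling gives α = 25232/262144 = 1577/16384.

1577/16384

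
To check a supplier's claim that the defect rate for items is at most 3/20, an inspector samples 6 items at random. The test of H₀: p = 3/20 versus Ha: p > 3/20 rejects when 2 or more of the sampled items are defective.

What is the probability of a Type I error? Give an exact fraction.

2861001/12800000

Under H₀, K ~ Binomial(6, 3/20); the Type I error rate is P(K ≥ 2).
α = 1 − P(K ≤ 1) = 1 − 9938999/12800000 = 2861001/12800000.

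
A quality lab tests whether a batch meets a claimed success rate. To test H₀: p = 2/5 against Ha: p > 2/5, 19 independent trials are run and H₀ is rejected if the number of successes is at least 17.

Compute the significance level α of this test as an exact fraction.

Under H₀, K ~ Binomial(19, 2/5), and α = P(K ≥ 17).
P(K ≥ 17) = Σ_{j=17}^{19} C(19,j)·(2/5)^j·(3/5)^{19-j} = 217186304/19073486328125.

217186304/19073486328125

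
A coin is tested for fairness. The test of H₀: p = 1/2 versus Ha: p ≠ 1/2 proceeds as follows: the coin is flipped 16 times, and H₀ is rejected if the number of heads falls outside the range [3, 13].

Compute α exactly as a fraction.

137/32768

α = P(K ≤ 2 or K ≥ 14 | p = 1/2), K ~ Binomial(16, 1/2).
The two tails are symmetric, so α = 2·(1 + 16 + 120)/2^16 = 274/65536 = 137/32768.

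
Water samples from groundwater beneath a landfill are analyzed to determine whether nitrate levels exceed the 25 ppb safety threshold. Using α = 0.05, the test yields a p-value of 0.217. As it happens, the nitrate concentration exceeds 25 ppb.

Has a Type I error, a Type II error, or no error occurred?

The conventional null hypothesis is that the nitrate concentration is at or below 25 ppb (safe).
Since p = 0.217 ≥ α = 0.05, H₀ is not rejected.
H₀ is false (actually the nitrate concentration exceeds 25 ppb).
Failing to reject a false H₀ is a Type II error.

Type II error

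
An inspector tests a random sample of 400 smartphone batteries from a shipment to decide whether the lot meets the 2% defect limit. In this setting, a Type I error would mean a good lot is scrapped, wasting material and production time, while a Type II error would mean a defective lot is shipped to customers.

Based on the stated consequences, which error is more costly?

The Type II consequence (a defective lot is shipped to customers) is more severe than the Type I consequence (a good lot is scrapped, wasting material and production time).

Type II error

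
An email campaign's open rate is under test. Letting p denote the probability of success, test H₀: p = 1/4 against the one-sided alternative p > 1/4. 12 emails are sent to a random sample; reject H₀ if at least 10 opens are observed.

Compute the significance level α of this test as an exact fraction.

631/16777216

Under H₀, X ~ Binomial(12, 1/4), and α = P(X ≥ 10).
Adding the binomial terms for j = 10 through 12 with p = 1/4 yields 631/16777216.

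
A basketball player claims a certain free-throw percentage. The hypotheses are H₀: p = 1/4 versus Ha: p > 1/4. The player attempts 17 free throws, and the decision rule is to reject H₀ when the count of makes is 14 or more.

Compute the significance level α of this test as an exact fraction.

4909/4294967296

Under H₀, Y ~ Binomial(17, 1/4), and α = P(Y ≥ 14).
Adding the binomial terms for j = 14 through 17 with p = 1/4 yields 4909/4294967296.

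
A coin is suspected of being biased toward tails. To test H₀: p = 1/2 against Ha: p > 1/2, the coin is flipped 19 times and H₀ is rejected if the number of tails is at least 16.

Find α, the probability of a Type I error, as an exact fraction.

The Type I error probability is α = P(S ≥ 16) computed under H₀, where S ~ Binomial(19, 1/2).
That's C(19,16) + C(19,17) + C(19,18) + C(19,19) over 2^19, i.e. (969 + 171 + 19 + 1)/524288 = 1160/524288 = 145/65536.

145/65536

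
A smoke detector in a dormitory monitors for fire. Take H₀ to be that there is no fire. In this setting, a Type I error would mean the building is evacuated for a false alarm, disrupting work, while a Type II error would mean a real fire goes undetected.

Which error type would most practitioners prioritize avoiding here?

Type II error

The Type II consequence (a real fire goes undetected) is more severe than the Type I consequence (the building is evacuated for a false alarm, disrupting work).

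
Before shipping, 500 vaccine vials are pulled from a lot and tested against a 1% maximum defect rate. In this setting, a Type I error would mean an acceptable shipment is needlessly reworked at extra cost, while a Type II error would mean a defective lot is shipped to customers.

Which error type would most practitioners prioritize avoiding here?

The Type II consequence (a defective lot is shipped to customers) is more severe than the Type I consequence (an acceptable shipment is needlessly reworked at extra cost).

Type II error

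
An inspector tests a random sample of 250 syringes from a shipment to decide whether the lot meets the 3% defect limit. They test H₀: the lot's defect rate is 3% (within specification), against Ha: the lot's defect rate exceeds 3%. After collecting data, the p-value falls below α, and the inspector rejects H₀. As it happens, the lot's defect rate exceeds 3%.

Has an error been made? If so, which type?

No error (correct decision).

The test rejected a false H₀ — the decision matches the true state.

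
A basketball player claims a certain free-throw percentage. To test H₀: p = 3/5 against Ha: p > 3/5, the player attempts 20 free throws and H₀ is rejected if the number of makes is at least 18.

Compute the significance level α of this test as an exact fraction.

344416814721/95367431640625

Under H₀, X ~ Binomial(20, 3/5), and α = P(X ≥ 18).
P(X ≥ 18) = Σ_{j=18}^{20} C(20,j)·(3/5)^j·(2/5)^{20-j} = 344416814721/95367431640625.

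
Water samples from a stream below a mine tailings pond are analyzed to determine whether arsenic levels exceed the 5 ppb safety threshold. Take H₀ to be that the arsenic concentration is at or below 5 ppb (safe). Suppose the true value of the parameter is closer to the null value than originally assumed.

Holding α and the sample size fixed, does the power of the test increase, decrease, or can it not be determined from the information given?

It decreases.

A smaller true effect puts the Ha sampling distribution closer to H₀, so more of it falls in the non-rejection region.
Since power = 1 − β and β increases, power decreases.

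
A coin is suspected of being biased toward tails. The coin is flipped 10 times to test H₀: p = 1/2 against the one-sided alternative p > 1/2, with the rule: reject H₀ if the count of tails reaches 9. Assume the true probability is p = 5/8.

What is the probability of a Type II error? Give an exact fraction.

Under the alternative p = 5/8, Y ~ Binomial(10, 5/8); β is the probability the test does not reject, P(Y < 9).
Adding the binomial probabilities P(Y=0)+…+P(Y=8) at p = 5/8 gives 1005382449/1073741824.

1005382449/1073741824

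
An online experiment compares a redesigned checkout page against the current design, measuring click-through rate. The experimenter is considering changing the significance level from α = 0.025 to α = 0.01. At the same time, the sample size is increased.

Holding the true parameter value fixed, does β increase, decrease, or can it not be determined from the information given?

Cannot be determined from the information given.

The first change alone would make β increase; the second alone would make β decrease. Which effect dominates depends on the magnitudes, which are not given.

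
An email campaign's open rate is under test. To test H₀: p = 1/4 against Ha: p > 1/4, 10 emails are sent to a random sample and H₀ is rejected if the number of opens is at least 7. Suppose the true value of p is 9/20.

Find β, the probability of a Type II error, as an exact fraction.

A Type II error is failing to reject when Ha holds: with p = 9/20, β = P(S ≤ 6).
Equivalently, β = 1 − P(S ≥ 7) = 2298892939321/2560000000000.

2298892939321/2560000000000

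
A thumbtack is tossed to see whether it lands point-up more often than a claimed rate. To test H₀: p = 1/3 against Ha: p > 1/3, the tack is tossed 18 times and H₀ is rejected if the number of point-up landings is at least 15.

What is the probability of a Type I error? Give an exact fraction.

The Type I error probability is α = P(Y ≥ 15) computed under H₀, where Y ~ Binomial(18, 1/3).
Summing C(18,j)(1/3)^j(2/3)^{18−j} for j = 15,…,18 gives 7177/387420489.

7177/387420489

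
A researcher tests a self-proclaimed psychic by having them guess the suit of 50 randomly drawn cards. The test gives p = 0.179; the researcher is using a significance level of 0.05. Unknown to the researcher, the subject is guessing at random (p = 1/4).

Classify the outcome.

The conventional null hypothesis is that the subject is guessing at random (p = 1/4).
Since p = 0.179 ≥ α = 0.05, H₀ is not rejected.
H₀ is true (actually the subject is guessing at random (p = 1/4)).
The decision matches the true state — no error.

No error — this is a correct decision.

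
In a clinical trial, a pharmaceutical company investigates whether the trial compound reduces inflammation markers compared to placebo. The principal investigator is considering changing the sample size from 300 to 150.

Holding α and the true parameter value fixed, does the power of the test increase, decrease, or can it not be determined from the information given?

Reducing n widens both sampling distributions, so the test has less ability to distinguish Ha from H₀.
Since power = 1 − β and β increases, power decreases.

It decreases.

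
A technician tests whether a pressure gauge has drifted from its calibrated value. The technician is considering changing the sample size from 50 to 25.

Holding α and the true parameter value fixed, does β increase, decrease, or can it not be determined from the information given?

With less data the test statistic is noisier; under Ha, more outcomes land inside the acceptance region.

It increases.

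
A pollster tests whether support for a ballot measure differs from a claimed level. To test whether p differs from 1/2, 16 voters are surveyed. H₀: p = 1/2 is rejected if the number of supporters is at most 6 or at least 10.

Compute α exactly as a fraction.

The significance level is the null-hypothesis probability of the rejection region {≤6} ∪ {≥10}.
Each tail has probability (1 + 16 + 120 + 560 + 1820 + 4368 + 8008)/65536; doubling gives α = 29786/65536 = 14893/32768.

14893/32768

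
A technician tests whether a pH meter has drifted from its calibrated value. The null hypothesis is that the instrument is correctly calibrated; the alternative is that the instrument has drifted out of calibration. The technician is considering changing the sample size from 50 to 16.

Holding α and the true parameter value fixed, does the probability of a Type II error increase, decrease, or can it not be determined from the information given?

A smaller sample increases the standard error, so the sampling distributions under H₀ and Ha overlap more.

It increases.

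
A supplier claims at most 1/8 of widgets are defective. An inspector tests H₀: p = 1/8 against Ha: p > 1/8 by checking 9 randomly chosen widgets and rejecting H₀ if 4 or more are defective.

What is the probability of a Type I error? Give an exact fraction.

76589/4194304

Under H₀, Y ~ Binomial(9, 1/8); the Type I error rate is P(Y ≥ 4).
Via the complement, α = 1 − Σ_{j=0}^{3} C(9,j)(1/8)^j(7/8)^{9-j} = 76589/4194304.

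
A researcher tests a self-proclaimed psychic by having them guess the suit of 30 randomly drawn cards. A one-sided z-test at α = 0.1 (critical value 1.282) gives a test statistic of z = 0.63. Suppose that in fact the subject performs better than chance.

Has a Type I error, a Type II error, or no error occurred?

Type II error

The conventional null hypothesis is that the subject is guessing at random (p = 1/4).
Since z = 0.63 ≤ z* = 1.282, H₀ is not rejected.
H₀ is false (actually the subject performs better than chance).
Failing to reject a false H₀ is a Type II error.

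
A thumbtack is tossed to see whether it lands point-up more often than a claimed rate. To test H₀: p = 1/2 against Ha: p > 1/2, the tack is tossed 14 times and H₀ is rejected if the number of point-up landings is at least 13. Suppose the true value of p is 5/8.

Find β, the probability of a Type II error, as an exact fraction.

β = P(fail to reject H₀ | Ha true) = P(S ≤ 12 | p = 5/8), S ~ Binomial(14, 5/8).
Equivalently, β = 1 − P(S ≥ 13) = 4340673464229/4398046511104.

4340673464229/4398046511104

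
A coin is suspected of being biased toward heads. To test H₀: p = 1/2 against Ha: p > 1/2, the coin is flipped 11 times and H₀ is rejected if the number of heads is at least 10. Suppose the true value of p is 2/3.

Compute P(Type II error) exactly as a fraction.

163835/177147

Under the alternative p = 2/3, S ~ Binomial(11, 2/3); β is the probability the test does not reject, P(S < 10).
Equivalently, β = 1 − P(S ≥ 10) = 163835/177147.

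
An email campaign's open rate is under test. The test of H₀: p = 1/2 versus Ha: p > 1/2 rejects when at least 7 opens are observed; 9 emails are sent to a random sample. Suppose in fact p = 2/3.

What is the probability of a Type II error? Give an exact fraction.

β = P(fail to reject H₀ | Ha true) = P(K ≤ 6 | p = 2/3), K ~ Binomial(9, 2/3).
Equivalently, β = 1 − P(K ≥ 7) = 12259/19683.

12259/19683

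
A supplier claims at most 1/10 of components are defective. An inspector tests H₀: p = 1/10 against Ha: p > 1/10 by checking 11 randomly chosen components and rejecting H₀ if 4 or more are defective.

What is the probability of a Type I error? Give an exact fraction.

α = P(reject H₀ | H₀ true) = P(S ≥ 4 | p = 1/10), S ~ Binomial(11, 1/10).
Via the complement, α = 1 − Σ_{j=0}^{3} C(11,j)(1/10)^j(9/10)^{11-j} = 46336903/2500000000.

46336903/2500000000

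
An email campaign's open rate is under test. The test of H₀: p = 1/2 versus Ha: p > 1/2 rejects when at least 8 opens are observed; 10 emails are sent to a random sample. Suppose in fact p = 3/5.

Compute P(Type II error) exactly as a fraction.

A Type II error is failing to reject when Ha holds: with p = 3/5, β = P(S ≤ 7).
Equivalently, β = 1 − P(S ≥ 8) = 8131936/9765625.

8131936/9765625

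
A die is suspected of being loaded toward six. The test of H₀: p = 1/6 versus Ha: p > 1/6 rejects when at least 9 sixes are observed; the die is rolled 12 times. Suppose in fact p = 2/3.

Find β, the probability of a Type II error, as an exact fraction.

A Type II error is failing to reject when Ha holds: with p = 2/3, β = P(K ≤ 8).
Summing C(12,j)·(2/3)^j·(1/3)^{12-j} for j = 0..8 gives 107515/177147.

107515/177147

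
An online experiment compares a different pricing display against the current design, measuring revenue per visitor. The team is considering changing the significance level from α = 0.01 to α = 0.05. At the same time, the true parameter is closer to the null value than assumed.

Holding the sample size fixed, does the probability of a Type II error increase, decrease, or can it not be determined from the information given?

The first change alone would make β decrease; the second alone would make β increase. Which effect dominates depends on the magnitudes, which are not given.

Cannot be determined from the information given.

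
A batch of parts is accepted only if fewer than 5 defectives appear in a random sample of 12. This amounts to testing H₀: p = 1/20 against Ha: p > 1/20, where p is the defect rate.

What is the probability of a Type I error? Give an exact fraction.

75344392367/409600000000000

α = P(reject H₀ | H₀ true) = P(K ≥ 5 | p = 1/20), K ~ Binomial(12, 1/20).
Via the complement, α = 1 − Σ_{j=0}^{4} C(12,j)(1/20)^j(19/20)^{12-j} = 75344392367/409600000000000.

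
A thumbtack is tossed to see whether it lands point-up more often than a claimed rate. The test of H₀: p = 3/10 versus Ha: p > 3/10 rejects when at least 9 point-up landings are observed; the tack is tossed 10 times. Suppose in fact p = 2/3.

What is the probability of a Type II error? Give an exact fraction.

17635/19683

A Type II error is failing to reject when Ha holds: with p = 2/3, β = P(Y ≤ 8).
Adding the binomial probabilities P(Y=0)+…+P(Y=8) at p = 2/3 gives 17635/19683.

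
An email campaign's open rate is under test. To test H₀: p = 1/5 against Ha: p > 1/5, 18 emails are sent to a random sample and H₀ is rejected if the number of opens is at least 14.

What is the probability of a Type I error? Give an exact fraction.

The Type I error probability is α = P(K ≥ 14) computed under H₀, where K ~ Binomial(18, 1/5).
P(K ≥ 14) = Σ_{j=14}^{18} C(18,j)·(1/5)^j·(4/5)^{18-j} = 167621/762939453125.

167621/762939453125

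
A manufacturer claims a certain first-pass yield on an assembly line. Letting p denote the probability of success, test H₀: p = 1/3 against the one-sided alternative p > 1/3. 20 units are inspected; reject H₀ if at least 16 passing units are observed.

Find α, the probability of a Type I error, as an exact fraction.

α = P(reject H₀ | H₀ true) = P(K ≥ 16 | p = 1/3), with K ~ Binomial(20, 1/3).
P(K ≥ 16) = Σ_{j=16}^{20} C(20,j)·(1/3)^j·(2/3)^{20-j} = 29147/1162261467.

29147/1162261467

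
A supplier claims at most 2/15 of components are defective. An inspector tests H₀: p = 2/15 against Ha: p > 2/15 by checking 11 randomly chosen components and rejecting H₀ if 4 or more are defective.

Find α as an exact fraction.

27663615392/576650390625

The significance level is the probability, assuming p = 2/15, of seeing 4 or more defectives in 11 draws.
Computing the lower-tail complement: 1 − 548986775233/576650390625 = 27663615392/576650390625.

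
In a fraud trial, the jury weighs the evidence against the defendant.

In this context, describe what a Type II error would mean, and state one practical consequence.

With the conventional null hypothesis that the defendant is innocent:
A Type II error is failing to reject H₀ when H₀ is false.
Here that means acquitting the defendant when actually the defendant is guilty.

A Type II error would mean concluding that the defendant is innocent (or at least failing to establish that the defendant is guilty) when in fact the defendant is guilty. Consequence: a guilty person goes free.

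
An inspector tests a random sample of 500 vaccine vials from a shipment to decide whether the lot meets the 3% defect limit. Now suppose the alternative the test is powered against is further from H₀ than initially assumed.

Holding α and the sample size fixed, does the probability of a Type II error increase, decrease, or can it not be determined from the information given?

It decreases.

The further the true parameter sits from the null value, the more of the Ha sampling distribution falls in the rejection region.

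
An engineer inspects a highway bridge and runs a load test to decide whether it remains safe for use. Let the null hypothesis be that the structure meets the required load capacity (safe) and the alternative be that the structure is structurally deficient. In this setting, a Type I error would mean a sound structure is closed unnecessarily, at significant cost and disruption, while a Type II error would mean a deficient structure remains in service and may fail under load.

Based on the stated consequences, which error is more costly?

The Type II consequence (a deficient structure remains in service and may fail under load) is more severe than the Type I consequence (a sound structure is closed unnecessarily, at significant cost and disruption).

Type II error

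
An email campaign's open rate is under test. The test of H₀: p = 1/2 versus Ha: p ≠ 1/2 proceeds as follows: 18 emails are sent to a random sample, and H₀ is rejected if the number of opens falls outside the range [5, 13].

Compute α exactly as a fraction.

Under H₀, X ~ Binomial(18, 1/2); α is the probability of landing in either tail, P(X ≤ 4) + P(X ≥ 14).
Each tail has probability (1 + 18 + 153 + 816 + 3060)/262144; doubling gives α = 8096/262144 = 253/8192.

253/8192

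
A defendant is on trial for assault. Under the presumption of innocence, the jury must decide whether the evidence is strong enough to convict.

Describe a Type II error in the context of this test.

A Type II error would mean concluding that the defendant is innocent (or at least failing to establish that the defendant is guilty) when in fact the defendant is guilty.

With the conventional null hypothesis that the defendant is innocent:
A Type II error is failing to reject H₀ when H₀ is false.
Here that means acquitting the defendant when actually the defendant is guilty.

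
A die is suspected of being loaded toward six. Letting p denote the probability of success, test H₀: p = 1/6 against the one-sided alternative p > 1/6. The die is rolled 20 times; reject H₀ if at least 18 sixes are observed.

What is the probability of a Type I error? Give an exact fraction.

The Type I error probability is α = P(X ≥ 18) computed under H₀, where X ~ Binomial(20, 1/6).
Summing C(20,j)(1/6)^j(5/6)^{20−j} for j = 18,…,20 gives 539/406239826673664.

539/406239826673664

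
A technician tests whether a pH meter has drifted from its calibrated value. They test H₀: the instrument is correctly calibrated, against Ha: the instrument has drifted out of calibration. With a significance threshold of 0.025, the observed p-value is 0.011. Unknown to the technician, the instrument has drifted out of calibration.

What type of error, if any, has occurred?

Since p = 0.011 < α = 0.025, H₀ is rejected.
H₀ is false (actually the instrument has drifted out of calibration).
The decision matches the true state — no error.

No error (correct decision).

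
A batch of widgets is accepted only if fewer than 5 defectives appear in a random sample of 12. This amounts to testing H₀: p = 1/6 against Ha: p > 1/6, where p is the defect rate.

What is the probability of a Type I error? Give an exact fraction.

13187681/362797056

α = P(reject H₀ | H₀ true) = P(K ≥ 5 | p = 1/6), K ~ Binomial(12, 1/6).
Computing the lower-tail complement: 1 − 349609375/362797056 = 13187681/362797056.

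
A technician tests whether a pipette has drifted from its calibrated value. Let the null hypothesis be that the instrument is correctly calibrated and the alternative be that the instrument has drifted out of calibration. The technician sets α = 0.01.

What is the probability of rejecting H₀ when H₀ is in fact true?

0.01

The significance level α is, by definition, the probability of a Type I error — P(reject H₀ | H₀ true).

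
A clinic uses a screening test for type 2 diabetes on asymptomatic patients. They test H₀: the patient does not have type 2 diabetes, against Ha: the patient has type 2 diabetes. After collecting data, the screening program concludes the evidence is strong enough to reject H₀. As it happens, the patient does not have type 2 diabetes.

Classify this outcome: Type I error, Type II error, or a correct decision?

H₀ was rejected, but H₀ is actually true.
Rejecting a true null hypothesis is a Type I error (false positive).

Type I error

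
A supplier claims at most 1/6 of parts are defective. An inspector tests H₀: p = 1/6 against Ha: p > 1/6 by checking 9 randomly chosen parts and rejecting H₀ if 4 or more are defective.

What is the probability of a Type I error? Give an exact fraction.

241973/5038848

α = P(reject H₀ | H₀ true) = P(S ≥ 4 | p = 1/6), S ~ Binomial(9, 1/6).
Via the complement, α = 1 − Σ_{j=0}^{3} C(9,j)(1/6)^j(5/6)^{9-j} = 241973/5038848.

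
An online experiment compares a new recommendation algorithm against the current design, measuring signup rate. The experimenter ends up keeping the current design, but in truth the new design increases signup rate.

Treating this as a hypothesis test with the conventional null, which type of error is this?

Type II error

The null hypothesis here is that the new design has no effect on signup rate.
'Keeping the current design' corresponds to failing to reject H₀.
H₀ was not rejected but H₀ is false — a Type II error (false negative).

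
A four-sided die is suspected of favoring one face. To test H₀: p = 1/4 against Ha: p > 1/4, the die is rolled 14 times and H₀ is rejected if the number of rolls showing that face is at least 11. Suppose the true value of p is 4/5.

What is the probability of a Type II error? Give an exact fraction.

1842102761/6103515625

Under the alternative p = 4/5, K ~ Binomial(14, 4/5); β is the probability the test does not reject, P(K < 11).
Adding the binomial probabilities P(K=0)+…+P(K=10) at p = 4/5 gives 1842102761/6103515625.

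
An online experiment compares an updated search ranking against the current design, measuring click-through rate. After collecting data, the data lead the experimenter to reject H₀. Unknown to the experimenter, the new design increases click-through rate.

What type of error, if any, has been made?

The conventional null hypothesis here is that the new design has no effect on click-through rate.
The test rejected a false H₀ — the decision matches the true state.

No error (correct decision).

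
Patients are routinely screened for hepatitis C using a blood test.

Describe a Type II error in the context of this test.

With the conventional null hypothesis that the patient does not have hepatitis C:
A Type II error is failing to reject H₀ when H₀ is false.
Here that means clearing the patient as negative when actually the patient has hepatitis C.

A Type II error would mean concluding that the patient does not have hepatitis C (or at least failing to establish that the patient has hepatitis C) when in fact the patient has hepatitis C.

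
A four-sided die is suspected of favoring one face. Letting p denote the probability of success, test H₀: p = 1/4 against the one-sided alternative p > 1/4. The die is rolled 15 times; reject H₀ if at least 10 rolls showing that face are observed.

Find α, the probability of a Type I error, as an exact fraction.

Under H₀, K ~ Binomial(15, 1/4), and α = P(K ≥ 10).
Adding the binomial terms for j = 10 through 15 with p = 1/4 yields 426785/536870912.

426785/536870912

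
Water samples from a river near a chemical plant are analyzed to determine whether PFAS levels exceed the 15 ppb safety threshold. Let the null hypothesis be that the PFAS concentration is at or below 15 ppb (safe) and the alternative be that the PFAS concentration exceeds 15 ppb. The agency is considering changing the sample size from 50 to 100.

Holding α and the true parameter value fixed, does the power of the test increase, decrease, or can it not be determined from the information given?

It increases.

Increasing n separates the H₀ and Ha sampling distributions, so under Ha fewer outcomes land in the acceptance region.
Since power = 1 − β and β decreases, power increases.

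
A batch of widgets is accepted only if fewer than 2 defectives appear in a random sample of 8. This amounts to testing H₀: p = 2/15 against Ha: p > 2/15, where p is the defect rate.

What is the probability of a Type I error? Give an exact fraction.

Under H₀, S ~ Binomial(8, 2/15); the Type I error rate is P(S ≥ 2).
Via the complement, α = 1 − Σ_{j=0}^{1} C(8,j)(2/15)^j(13/15)^{8-j} = 743183632/2562890625.

743183632/2562890625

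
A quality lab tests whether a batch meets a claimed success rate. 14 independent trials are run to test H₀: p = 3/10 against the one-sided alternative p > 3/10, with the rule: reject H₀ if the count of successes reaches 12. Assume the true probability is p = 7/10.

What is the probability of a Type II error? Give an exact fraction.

41958212136219/50000000000000

Under the alternative p = 7/10, X ~ Binomial(14, 7/10); β is the probability the test does not reject, P(X < 12).
Adding the binomial probabilities P(X=0)+…+P(X=11) at p = 7/10 gives 41958212136219/50000000000000.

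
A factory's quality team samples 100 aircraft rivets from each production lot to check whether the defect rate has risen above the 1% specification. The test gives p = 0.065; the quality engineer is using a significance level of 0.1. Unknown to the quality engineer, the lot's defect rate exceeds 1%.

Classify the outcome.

No error — this is a correct decision.

The conventional null hypothesis is that the lot's defect rate is 1% (within specification).
Since p = 0.065 < α = 0.1, H₀ is rejected.
H₀ is false (actually the lot's defect rate exceeds 1%).
The decision matches the true state — no error.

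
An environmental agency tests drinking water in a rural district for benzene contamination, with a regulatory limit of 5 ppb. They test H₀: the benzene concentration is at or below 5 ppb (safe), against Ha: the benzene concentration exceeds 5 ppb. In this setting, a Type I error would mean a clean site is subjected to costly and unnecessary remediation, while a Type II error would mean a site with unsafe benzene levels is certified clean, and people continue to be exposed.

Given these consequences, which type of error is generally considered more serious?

Type II error

The Type II consequence (a site with unsafe benzene levels is certified clean, and people continue to be exposed) is more severe than the Type I consequence (a clean site is subjected to costly and unnecessary remediation).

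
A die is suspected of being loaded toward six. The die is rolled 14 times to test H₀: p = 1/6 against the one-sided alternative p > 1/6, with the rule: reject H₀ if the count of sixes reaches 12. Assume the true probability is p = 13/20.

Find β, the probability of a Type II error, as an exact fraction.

750447350803558569/819200000000000000

β = P(fail to reject H₀ | Ha true) = P(Y ≤ 11 | p = 13/20), Y ~ Binomial(14, 13/20).
Adding the binomial probabilities P(Y=0)+…+P(Y=11) at p = 13/20 gives 750447350803558569/819200000000000000.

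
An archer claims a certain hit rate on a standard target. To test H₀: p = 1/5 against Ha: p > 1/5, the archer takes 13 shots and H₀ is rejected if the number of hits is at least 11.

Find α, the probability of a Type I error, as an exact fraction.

1301/1220703125

The Type I error probability is α = P(X ≥ 11) computed under H₀, where X ~ Binomial(13, 1/5).
Adding the binomial terms for j = 11 through 13 with p = 1/5 yields 1301/1220703125.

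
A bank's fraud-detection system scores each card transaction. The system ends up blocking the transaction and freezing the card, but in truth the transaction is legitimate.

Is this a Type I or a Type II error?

Type I error

The null hypothesis here is that the transaction is legitimate.
'Blocking the transaction and freezing the card' corresponds to rejecting H₀.
H₀ was rejected but H₀ is true — a Type I error (false positive).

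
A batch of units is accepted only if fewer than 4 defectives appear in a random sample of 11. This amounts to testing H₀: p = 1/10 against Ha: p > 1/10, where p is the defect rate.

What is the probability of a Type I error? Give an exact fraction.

46336903/2500000000

The significance level is the probability, assuming p = 1/10, of seeing 4 or more defectives in 11 draws.
α = 1 − P(K ≤ 3) = 1 − 2453663097/2500000000 = 46336903/2500000000.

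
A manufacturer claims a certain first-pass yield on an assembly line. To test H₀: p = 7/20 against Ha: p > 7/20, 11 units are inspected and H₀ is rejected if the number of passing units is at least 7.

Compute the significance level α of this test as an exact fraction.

1026922708651/20480000000000

The Type I error probability is α = P(K ≥ 7) computed under H₀, where K ~ Binomial(11, 7/20).
Summing C(11,j)(7/20)^j(13/20)^{11−j} for j = 7,…,11 gives 1026922708651/20480000000000.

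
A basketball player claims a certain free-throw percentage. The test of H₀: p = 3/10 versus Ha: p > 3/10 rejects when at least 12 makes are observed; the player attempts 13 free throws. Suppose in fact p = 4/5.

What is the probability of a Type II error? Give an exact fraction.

935490453/1220703125

A Type II error is failing to reject when Ha holds: with p = 4/5, β = P(K ≤ 11).
Adding the binomial probabilities P(K=0)+…+P(K=11) at p = 4/5 gives 935490453/1220703125.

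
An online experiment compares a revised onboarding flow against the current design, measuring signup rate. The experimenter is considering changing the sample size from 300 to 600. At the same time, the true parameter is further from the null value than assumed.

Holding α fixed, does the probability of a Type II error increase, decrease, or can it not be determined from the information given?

It decreases.

More data shrinks sampling variability; the test statistic under Ha concentrates further from the null value, making rejection more likely. The further the true parameter sits from the null value, the more of the Ha sampling distribution falls in the rejection region. Both changes push β in the same direction.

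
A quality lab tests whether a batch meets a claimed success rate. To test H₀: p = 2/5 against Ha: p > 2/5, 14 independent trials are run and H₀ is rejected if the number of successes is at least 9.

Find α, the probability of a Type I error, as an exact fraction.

355950592/6103515625

Under H₀, Y ~ Binomial(14, 2/5), and α = P(Y ≥ 9).
Summing C(14,j)(2/5)^j(3/5)^{14−j} for j = 9,…,14 gives 355950592/6103515625.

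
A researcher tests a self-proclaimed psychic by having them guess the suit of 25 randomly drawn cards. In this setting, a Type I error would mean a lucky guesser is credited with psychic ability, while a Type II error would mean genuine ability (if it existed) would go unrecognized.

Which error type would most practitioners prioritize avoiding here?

Type I error

The Type I consequence (a lucky guesser is credited with psychic ability) is more severe than the Type II consequence (genuine ability (if it existed) would go unrecognized).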